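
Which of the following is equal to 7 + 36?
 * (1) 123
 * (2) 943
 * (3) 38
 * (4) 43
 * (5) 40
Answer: 4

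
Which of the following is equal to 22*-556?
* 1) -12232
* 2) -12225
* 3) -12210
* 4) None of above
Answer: 1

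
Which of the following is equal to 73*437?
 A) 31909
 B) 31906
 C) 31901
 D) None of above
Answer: C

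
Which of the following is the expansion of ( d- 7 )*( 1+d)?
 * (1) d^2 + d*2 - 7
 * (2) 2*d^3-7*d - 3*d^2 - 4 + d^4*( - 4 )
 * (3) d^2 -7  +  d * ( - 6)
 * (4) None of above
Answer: 3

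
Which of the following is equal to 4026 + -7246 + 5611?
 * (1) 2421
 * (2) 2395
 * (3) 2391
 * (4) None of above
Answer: 3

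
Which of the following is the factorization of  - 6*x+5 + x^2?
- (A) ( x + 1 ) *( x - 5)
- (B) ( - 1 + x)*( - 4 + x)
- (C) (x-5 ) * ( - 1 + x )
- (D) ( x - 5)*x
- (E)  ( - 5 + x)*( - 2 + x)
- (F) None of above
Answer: C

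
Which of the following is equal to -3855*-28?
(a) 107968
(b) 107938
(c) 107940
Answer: c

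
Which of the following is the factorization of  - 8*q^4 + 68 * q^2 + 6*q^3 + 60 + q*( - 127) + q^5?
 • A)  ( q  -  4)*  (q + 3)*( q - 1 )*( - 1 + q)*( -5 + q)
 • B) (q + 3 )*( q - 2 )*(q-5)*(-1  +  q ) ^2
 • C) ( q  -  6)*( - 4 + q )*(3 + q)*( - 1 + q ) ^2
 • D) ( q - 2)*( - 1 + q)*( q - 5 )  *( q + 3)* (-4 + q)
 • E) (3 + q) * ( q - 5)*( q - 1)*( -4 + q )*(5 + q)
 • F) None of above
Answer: A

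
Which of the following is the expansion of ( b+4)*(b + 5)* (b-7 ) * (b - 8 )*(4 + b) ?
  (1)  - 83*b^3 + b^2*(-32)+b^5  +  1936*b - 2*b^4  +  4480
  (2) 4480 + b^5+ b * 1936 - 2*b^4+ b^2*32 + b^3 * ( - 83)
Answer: 1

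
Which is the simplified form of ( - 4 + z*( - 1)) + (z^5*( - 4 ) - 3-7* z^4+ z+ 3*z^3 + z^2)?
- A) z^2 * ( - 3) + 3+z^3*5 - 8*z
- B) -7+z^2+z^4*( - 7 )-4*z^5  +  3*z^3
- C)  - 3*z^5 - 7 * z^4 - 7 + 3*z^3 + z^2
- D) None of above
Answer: B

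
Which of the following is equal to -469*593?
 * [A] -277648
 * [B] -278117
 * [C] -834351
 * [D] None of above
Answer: B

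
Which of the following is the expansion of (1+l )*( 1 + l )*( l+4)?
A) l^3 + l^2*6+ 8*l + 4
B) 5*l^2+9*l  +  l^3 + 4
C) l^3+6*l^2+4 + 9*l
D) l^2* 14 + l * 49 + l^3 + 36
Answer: C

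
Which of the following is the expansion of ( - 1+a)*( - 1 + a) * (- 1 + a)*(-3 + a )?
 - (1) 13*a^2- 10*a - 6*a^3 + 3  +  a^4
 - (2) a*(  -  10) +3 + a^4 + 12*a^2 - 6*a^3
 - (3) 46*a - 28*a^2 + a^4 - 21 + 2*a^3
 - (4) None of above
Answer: 2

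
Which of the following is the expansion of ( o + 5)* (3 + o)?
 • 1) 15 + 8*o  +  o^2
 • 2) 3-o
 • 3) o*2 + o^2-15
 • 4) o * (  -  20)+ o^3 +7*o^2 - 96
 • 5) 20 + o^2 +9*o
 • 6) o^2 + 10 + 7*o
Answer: 1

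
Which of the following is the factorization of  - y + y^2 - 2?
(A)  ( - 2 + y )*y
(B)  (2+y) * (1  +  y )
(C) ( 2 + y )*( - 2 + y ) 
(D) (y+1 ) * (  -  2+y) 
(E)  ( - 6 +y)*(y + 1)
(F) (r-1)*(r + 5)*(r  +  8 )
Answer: D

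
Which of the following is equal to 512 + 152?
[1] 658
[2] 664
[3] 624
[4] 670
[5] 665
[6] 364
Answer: 2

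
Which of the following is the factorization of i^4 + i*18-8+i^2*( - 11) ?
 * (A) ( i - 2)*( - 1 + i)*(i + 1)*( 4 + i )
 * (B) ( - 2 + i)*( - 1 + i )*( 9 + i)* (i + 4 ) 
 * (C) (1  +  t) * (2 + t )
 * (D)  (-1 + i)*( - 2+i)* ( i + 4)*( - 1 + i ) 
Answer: D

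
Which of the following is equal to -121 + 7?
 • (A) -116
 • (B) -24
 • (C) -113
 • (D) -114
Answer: D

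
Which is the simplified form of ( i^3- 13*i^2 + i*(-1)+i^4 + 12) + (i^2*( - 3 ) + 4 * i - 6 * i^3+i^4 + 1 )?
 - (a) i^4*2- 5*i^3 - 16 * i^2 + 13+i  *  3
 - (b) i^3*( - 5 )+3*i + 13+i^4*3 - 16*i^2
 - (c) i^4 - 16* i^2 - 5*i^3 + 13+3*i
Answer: a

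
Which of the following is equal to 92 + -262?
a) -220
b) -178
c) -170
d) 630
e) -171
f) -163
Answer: c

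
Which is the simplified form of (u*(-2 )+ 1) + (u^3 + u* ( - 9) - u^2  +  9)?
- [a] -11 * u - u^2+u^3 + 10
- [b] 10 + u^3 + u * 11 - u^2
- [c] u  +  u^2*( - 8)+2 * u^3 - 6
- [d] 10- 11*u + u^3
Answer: a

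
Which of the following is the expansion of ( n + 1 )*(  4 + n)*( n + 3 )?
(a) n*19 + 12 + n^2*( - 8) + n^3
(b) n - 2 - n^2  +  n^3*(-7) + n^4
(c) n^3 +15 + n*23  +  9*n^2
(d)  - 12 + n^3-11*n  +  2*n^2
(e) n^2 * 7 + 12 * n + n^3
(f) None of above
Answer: f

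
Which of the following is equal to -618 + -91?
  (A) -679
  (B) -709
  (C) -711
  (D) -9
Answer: B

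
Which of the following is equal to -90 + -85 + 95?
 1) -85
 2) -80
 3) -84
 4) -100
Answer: 2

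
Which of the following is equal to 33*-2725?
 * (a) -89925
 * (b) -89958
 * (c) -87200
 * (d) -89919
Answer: a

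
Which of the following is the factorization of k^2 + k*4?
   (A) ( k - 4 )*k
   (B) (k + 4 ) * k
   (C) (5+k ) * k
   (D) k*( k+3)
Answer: B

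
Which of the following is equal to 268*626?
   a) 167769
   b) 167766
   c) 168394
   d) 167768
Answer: d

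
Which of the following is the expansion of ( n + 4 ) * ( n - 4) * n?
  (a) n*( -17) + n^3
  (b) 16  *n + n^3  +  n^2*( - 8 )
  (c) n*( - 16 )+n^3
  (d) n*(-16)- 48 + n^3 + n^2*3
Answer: c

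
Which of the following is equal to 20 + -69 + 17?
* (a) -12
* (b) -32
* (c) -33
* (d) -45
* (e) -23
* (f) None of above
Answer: b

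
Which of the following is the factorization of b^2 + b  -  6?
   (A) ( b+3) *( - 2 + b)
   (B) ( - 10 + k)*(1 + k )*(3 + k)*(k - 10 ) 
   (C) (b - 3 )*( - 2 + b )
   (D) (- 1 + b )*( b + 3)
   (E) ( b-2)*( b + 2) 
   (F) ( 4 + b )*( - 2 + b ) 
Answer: A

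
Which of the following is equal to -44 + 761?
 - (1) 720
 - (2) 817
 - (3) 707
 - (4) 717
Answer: 4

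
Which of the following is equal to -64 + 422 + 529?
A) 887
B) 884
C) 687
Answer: A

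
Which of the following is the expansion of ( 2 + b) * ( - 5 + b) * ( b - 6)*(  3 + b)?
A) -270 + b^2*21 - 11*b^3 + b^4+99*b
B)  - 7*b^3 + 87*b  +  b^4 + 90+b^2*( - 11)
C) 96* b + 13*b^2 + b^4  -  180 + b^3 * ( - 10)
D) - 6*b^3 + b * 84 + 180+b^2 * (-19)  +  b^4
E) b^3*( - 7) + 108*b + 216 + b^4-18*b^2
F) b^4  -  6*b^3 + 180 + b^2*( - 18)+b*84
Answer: D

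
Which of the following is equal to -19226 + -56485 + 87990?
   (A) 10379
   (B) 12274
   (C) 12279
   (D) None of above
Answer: C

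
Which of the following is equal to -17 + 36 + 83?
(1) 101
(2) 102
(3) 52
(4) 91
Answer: 2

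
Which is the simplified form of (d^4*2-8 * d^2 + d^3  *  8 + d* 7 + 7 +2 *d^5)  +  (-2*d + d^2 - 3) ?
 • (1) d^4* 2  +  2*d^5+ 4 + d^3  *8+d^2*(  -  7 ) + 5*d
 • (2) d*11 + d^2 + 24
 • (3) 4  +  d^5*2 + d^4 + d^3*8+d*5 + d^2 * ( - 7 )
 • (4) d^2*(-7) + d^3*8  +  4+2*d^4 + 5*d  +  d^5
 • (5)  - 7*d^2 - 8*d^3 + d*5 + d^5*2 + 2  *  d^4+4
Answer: 1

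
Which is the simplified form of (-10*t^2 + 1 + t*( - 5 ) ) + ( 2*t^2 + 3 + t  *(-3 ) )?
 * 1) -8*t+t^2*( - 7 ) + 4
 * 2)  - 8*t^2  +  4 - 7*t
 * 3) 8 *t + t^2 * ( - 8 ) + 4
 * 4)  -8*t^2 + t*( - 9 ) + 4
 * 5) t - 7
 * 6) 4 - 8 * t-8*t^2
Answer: 6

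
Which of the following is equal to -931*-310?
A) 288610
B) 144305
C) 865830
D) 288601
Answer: A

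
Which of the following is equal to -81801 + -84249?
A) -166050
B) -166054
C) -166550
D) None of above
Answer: A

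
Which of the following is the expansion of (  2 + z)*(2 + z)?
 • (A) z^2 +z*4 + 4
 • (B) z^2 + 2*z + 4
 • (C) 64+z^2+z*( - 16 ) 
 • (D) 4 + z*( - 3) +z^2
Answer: A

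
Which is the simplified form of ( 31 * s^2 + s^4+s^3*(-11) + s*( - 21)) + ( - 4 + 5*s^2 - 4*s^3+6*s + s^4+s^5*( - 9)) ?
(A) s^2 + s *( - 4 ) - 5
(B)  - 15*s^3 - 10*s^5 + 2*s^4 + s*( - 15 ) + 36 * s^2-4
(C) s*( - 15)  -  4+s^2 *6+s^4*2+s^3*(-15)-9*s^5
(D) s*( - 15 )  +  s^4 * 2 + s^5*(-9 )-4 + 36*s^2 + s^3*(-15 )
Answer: D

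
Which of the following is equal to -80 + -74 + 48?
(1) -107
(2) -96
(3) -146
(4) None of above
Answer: 4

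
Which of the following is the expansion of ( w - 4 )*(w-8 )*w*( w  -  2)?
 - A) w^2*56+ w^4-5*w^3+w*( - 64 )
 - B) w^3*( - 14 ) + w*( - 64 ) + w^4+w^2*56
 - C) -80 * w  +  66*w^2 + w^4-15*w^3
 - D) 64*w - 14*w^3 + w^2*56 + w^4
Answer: B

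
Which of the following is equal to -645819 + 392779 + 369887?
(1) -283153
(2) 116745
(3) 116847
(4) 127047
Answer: 3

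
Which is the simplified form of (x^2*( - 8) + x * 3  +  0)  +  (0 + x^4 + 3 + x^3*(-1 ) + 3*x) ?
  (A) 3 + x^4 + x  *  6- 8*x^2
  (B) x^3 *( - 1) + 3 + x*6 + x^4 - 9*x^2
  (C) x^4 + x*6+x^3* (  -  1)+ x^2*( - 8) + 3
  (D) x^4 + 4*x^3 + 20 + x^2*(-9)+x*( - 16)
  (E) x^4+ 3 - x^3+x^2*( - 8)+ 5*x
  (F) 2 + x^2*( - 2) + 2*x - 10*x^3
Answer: C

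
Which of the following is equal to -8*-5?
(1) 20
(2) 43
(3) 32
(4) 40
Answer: 4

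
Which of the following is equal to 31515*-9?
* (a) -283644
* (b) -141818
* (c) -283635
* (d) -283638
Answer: c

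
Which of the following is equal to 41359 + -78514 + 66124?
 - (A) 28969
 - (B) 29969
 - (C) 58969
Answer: A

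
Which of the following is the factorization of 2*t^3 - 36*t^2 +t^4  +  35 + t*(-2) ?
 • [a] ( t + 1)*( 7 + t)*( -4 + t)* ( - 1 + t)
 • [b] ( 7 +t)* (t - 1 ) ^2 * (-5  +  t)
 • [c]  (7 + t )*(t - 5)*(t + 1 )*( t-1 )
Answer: c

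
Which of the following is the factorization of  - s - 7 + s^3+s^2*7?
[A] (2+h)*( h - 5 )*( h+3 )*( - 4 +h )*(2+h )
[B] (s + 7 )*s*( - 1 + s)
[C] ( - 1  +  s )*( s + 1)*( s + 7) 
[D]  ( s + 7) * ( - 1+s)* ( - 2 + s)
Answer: C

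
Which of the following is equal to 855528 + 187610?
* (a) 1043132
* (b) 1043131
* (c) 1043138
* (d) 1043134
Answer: c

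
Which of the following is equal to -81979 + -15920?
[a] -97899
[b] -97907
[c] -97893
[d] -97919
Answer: a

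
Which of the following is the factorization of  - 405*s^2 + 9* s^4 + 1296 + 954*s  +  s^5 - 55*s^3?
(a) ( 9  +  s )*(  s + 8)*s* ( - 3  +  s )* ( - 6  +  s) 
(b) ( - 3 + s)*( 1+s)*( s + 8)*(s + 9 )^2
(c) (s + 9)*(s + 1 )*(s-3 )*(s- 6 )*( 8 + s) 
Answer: c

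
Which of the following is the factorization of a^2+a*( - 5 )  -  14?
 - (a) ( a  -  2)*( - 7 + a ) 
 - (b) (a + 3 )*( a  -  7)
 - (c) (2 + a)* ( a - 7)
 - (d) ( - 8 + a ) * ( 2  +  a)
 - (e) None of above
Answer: c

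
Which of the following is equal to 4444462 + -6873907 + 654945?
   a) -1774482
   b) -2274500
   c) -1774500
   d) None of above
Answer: c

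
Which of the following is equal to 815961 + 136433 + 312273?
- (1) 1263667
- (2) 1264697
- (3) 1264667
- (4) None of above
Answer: 3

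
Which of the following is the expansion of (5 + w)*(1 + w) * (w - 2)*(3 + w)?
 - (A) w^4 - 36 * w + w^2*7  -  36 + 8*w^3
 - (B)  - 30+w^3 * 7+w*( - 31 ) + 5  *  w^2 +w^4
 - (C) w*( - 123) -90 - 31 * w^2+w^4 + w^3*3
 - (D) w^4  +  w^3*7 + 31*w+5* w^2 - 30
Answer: B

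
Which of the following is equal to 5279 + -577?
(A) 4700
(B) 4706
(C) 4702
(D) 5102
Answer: C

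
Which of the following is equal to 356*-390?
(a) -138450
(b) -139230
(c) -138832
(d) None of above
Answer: d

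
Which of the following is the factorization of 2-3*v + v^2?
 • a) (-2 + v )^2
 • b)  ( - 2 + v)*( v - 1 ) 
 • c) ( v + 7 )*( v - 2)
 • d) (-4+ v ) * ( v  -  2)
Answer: b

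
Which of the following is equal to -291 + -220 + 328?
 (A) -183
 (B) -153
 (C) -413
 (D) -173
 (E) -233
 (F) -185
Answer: A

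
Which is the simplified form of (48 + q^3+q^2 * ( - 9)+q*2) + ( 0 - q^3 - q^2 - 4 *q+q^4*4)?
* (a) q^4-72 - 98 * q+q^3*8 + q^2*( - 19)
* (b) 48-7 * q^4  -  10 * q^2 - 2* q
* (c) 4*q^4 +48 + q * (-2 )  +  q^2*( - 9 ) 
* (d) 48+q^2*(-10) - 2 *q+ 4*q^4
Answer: d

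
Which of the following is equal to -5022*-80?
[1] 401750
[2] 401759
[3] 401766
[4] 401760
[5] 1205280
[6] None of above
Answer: 4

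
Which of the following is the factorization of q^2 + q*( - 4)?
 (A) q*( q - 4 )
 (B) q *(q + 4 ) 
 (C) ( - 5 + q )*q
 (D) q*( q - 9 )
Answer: A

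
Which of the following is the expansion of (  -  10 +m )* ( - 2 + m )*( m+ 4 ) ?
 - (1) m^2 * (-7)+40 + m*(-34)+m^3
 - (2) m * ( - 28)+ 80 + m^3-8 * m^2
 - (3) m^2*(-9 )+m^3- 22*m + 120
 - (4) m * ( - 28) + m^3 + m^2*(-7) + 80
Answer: 2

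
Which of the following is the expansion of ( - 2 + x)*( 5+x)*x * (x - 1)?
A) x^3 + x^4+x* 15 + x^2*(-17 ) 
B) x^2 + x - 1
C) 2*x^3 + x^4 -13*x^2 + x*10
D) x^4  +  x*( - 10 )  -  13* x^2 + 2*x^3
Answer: C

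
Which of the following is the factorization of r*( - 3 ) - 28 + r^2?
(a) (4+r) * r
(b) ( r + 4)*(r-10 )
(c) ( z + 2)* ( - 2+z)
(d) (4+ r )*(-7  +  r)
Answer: d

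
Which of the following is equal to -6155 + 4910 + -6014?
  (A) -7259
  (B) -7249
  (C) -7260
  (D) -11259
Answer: A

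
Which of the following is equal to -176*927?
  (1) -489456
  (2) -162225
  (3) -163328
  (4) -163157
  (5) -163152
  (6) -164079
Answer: 5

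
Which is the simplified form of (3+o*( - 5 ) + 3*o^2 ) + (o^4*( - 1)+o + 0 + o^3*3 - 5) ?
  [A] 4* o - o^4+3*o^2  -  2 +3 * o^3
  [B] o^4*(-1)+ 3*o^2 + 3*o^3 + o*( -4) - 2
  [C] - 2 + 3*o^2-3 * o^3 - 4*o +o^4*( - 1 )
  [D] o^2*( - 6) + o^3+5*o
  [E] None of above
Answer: B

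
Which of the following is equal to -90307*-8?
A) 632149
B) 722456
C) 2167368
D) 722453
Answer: B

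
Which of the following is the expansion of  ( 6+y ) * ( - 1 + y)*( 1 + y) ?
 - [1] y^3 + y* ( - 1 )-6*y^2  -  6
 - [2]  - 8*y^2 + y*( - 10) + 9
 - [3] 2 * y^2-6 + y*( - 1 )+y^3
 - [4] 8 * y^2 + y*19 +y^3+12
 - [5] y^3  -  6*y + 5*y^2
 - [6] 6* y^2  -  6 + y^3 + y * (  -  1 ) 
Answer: 6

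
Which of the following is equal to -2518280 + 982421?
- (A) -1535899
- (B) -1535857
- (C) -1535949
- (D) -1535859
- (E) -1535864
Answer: D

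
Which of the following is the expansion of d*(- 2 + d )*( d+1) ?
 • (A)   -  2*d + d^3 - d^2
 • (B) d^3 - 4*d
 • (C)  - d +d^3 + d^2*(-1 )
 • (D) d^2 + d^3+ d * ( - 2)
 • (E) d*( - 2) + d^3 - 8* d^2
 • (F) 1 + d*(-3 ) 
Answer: A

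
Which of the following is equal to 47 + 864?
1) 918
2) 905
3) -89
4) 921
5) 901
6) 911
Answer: 6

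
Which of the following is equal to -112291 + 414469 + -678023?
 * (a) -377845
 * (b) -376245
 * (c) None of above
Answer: c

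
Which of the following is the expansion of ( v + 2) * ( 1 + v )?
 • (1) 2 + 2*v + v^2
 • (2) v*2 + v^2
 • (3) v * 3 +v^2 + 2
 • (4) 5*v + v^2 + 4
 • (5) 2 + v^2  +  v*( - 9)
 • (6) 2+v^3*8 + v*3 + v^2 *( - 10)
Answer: 3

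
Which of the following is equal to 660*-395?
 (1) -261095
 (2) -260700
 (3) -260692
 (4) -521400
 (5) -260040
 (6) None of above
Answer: 2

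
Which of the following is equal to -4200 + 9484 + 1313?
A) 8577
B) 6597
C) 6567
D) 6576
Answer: B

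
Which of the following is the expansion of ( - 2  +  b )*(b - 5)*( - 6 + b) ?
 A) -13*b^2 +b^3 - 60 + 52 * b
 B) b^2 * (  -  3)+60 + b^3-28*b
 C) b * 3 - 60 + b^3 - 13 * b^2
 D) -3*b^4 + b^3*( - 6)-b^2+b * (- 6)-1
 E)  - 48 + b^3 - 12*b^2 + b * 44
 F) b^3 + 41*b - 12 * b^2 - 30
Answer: A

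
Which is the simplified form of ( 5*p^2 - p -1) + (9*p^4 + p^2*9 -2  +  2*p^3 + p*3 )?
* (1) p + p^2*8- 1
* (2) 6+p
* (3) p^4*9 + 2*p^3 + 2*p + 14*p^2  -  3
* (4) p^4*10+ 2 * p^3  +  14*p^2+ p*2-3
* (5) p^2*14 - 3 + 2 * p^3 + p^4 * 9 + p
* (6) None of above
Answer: 3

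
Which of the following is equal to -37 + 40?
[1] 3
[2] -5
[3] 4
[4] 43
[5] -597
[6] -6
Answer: 1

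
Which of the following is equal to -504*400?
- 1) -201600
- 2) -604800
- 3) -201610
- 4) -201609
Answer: 1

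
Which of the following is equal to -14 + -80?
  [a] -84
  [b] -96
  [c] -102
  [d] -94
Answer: d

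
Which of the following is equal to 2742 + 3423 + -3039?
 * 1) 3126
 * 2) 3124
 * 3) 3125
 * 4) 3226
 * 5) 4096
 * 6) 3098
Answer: 1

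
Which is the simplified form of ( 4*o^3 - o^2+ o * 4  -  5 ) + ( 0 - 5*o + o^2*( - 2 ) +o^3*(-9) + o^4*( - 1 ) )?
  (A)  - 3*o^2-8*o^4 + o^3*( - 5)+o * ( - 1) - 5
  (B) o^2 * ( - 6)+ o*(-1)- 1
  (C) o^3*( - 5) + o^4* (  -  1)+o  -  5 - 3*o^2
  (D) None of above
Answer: D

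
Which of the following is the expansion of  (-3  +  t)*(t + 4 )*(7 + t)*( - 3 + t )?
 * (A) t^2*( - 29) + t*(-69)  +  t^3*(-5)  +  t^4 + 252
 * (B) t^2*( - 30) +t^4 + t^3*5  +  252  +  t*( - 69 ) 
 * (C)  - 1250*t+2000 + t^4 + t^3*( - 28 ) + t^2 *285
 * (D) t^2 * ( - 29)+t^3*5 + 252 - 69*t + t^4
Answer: D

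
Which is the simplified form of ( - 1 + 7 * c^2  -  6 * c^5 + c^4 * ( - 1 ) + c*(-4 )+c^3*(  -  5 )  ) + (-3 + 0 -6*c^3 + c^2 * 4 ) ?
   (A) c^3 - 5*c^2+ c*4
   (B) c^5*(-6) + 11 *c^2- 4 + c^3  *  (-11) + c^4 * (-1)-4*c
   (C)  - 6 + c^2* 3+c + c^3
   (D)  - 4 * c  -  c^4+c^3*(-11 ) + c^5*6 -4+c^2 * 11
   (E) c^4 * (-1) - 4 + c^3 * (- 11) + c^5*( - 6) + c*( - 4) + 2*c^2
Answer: B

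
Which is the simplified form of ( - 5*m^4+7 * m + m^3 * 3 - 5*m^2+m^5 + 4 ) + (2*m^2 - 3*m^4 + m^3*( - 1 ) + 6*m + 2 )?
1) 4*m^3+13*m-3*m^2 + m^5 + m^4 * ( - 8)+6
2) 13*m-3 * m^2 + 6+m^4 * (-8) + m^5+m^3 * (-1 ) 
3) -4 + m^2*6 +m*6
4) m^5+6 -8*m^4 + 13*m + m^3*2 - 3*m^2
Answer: 4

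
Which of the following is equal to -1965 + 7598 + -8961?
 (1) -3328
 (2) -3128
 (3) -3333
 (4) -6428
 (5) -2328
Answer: 1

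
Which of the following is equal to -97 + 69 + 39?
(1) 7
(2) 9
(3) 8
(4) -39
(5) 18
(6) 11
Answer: 6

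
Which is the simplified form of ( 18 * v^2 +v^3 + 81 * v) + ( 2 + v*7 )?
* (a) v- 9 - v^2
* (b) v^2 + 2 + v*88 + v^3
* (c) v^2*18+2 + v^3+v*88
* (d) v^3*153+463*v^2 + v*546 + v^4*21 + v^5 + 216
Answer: c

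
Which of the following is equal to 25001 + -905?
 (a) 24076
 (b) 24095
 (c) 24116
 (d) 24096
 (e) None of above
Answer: d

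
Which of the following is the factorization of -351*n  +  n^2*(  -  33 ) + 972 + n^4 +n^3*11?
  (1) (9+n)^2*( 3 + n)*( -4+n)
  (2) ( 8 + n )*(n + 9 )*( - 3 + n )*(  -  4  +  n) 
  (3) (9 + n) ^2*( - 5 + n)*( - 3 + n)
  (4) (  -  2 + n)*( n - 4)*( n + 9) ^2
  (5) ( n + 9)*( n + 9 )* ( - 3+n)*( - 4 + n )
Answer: 5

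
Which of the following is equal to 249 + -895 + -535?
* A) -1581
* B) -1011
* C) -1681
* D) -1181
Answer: D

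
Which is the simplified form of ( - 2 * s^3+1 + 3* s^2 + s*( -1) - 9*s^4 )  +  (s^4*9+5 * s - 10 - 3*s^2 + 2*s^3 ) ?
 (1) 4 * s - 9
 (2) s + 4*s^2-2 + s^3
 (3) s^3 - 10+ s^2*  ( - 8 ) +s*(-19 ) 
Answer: 1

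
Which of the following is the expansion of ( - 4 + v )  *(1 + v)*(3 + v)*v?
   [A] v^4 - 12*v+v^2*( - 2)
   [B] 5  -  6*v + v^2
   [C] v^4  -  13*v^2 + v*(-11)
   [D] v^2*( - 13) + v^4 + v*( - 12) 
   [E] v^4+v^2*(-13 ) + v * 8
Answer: D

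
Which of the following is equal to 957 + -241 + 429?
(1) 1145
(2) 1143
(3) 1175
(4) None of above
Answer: 1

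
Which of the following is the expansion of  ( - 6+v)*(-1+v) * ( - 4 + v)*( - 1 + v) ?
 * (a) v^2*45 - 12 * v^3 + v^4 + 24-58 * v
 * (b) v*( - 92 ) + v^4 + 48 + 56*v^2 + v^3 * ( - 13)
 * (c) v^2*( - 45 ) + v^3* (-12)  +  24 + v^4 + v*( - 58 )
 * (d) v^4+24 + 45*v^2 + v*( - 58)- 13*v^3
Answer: a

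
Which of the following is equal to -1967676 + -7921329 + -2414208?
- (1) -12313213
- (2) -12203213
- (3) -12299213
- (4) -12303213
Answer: 4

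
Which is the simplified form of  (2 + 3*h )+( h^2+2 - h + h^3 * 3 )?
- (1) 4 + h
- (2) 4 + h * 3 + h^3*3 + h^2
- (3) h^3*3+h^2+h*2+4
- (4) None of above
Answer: 3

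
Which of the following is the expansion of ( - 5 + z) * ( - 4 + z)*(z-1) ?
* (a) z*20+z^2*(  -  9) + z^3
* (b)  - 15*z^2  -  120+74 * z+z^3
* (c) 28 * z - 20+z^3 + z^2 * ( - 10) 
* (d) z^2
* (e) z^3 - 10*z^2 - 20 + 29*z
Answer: e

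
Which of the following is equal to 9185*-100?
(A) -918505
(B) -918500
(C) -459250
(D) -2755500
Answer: B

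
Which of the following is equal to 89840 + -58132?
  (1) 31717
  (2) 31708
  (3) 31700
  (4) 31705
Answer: 2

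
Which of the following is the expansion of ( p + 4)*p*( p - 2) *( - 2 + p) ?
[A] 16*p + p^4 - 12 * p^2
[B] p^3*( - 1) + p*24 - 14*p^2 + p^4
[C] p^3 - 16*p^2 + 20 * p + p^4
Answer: A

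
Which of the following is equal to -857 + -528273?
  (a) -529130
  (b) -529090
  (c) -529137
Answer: a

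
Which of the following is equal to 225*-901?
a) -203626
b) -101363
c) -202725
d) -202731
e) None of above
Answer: c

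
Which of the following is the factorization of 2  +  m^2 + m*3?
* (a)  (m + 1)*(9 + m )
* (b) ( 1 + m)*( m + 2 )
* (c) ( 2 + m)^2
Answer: b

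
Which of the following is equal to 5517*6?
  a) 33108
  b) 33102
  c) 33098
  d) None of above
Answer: b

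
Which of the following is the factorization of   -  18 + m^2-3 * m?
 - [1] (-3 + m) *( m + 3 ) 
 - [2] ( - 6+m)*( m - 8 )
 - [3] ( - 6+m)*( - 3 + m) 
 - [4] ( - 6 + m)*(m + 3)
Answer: 4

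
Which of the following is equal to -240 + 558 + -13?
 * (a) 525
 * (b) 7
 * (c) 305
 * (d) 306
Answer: c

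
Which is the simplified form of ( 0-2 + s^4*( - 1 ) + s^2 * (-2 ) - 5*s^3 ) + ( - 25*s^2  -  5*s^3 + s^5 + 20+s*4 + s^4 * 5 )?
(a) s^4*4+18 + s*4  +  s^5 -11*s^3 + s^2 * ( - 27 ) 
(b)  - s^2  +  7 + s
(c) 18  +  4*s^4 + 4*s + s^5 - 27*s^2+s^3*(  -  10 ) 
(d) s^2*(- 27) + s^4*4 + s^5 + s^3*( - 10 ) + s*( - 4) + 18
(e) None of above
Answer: c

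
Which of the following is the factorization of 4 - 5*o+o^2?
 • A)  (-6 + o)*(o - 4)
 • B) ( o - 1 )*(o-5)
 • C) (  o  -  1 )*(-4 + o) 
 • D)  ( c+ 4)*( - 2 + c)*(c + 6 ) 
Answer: C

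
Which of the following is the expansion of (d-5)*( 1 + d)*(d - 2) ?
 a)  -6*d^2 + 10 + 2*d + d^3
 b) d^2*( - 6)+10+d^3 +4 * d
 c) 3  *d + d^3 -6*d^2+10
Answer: c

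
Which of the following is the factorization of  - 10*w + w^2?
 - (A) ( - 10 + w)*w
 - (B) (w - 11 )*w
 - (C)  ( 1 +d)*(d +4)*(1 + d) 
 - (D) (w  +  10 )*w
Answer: A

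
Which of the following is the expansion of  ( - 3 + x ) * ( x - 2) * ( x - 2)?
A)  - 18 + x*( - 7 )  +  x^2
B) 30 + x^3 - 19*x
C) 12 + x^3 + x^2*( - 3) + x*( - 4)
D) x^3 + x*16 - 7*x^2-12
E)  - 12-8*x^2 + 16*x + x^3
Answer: D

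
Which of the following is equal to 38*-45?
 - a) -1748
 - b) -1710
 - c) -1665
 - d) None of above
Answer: b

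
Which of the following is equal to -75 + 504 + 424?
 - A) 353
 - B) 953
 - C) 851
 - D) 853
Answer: D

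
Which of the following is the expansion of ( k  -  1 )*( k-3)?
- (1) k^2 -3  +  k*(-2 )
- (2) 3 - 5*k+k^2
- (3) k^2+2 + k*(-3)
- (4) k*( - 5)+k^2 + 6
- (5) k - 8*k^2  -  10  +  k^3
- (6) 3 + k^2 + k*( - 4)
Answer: 6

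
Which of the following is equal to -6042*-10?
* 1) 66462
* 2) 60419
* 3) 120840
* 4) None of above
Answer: 4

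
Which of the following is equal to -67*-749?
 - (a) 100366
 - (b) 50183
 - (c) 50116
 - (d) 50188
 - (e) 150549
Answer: b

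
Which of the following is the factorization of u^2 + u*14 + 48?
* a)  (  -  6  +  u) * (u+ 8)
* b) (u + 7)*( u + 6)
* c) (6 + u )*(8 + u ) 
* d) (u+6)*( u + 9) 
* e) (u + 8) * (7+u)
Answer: c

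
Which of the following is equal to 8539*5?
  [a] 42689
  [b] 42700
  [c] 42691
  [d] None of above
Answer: d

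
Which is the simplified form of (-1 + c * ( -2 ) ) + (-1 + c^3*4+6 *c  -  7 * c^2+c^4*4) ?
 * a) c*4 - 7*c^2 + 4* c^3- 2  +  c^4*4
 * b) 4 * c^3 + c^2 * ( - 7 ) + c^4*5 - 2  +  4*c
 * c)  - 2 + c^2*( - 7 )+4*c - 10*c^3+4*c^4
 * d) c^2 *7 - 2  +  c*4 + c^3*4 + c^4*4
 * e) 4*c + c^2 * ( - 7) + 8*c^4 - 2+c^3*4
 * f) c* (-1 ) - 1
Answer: a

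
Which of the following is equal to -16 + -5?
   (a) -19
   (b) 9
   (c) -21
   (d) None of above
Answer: c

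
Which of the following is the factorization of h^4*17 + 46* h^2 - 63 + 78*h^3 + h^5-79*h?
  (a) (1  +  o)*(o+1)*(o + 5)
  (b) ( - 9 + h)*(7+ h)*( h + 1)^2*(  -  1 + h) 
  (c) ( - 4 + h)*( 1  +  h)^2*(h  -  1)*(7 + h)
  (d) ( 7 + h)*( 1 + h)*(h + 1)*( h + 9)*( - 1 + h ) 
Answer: d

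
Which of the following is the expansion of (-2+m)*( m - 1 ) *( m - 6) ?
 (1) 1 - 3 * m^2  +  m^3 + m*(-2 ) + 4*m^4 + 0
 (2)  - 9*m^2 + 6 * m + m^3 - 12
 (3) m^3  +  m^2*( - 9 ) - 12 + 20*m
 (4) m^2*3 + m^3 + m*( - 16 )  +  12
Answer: 3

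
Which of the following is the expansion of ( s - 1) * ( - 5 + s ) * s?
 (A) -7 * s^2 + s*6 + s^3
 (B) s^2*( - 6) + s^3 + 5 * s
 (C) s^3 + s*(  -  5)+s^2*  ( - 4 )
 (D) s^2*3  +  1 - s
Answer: B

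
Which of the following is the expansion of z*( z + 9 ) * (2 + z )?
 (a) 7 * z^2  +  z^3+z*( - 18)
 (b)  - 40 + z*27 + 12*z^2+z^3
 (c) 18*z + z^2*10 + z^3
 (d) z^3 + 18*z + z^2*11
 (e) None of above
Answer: d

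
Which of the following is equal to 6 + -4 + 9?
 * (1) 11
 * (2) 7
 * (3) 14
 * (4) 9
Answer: 1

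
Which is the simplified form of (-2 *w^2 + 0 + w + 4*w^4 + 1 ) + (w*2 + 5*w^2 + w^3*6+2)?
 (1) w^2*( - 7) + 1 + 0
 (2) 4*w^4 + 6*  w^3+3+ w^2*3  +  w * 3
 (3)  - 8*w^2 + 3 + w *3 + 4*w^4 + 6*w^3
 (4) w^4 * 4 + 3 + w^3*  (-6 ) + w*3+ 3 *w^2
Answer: 2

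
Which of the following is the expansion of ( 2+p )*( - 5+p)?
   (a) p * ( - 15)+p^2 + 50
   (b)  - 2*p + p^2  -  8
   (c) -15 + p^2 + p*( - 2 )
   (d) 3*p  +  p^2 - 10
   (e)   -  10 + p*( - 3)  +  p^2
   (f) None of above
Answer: e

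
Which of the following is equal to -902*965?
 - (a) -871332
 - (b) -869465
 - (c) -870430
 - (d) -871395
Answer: c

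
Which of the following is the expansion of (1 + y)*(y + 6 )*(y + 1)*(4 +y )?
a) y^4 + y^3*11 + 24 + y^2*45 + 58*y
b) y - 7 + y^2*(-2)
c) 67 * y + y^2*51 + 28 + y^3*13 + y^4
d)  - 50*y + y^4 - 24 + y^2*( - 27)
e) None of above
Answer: e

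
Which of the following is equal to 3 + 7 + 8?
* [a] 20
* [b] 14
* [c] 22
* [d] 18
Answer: d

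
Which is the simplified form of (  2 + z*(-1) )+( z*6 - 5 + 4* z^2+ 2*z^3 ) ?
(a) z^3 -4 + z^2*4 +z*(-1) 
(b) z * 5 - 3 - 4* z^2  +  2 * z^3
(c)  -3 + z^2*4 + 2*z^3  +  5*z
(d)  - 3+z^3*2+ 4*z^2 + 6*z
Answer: c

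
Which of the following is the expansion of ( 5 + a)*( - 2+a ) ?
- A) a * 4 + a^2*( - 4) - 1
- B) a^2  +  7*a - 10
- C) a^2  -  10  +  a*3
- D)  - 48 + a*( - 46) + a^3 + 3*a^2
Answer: C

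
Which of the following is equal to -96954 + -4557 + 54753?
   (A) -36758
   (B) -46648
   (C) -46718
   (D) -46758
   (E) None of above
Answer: D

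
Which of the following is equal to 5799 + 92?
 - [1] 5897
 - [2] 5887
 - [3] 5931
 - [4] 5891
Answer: 4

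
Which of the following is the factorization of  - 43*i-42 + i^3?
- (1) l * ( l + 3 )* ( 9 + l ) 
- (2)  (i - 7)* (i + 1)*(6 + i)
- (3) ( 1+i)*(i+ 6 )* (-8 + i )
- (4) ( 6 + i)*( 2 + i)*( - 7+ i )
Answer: 2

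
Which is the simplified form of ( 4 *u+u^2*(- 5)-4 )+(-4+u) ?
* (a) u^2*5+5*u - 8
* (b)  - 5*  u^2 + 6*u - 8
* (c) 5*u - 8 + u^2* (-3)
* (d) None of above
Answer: d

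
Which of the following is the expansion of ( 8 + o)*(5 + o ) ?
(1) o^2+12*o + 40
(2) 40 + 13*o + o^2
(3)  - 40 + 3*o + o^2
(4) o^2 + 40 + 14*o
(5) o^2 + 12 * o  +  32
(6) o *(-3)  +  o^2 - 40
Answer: 2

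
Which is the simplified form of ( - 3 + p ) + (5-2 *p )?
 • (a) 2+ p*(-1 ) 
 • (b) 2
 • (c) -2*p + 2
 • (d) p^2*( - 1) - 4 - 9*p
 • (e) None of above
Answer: a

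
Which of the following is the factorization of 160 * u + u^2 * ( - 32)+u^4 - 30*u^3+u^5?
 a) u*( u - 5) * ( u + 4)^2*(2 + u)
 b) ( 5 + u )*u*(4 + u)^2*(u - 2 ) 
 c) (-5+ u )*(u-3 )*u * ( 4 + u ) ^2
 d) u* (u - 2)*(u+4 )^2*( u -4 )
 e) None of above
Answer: e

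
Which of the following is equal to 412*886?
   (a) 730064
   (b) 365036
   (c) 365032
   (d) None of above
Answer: c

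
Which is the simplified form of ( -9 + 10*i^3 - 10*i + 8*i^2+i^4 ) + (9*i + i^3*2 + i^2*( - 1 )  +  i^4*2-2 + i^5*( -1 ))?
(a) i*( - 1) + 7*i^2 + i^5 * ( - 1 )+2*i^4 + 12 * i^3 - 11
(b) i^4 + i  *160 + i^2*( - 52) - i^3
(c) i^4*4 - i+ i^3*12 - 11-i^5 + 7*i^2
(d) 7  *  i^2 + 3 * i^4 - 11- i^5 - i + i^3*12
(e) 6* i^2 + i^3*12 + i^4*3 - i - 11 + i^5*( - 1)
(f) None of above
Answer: d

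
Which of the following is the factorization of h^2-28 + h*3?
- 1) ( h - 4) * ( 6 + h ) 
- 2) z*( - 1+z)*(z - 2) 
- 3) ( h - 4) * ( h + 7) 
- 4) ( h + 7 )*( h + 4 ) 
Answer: 3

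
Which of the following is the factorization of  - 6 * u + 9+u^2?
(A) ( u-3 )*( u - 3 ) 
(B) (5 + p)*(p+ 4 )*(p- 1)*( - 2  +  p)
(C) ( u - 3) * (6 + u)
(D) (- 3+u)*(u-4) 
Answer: A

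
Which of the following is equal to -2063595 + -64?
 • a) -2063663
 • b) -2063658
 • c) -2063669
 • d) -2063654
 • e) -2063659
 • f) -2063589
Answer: e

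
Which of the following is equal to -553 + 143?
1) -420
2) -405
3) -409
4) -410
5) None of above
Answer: 4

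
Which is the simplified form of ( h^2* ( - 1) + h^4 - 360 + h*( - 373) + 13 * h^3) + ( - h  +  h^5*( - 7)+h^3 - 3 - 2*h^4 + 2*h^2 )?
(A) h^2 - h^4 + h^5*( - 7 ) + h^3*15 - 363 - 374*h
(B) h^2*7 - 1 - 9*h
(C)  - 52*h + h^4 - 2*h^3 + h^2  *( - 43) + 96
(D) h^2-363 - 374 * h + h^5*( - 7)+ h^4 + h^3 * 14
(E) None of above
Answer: E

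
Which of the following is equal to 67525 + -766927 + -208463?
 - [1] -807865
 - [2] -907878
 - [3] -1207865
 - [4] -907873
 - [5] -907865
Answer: 5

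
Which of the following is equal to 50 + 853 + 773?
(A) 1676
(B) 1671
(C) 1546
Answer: A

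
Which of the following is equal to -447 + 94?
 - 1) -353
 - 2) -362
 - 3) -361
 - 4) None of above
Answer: 1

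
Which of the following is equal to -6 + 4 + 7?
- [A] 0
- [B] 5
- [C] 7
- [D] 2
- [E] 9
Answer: B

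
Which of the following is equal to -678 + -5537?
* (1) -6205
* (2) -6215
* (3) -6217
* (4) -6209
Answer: 2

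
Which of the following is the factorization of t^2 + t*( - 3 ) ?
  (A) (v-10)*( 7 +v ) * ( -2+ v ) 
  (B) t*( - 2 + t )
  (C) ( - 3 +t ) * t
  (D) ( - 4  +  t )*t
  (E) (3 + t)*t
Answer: C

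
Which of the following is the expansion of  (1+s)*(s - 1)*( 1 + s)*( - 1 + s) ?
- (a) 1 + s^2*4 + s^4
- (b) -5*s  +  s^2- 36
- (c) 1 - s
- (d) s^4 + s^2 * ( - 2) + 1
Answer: d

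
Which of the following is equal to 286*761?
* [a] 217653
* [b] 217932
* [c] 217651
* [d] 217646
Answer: d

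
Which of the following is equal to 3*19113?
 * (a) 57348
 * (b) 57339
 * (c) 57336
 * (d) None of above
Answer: b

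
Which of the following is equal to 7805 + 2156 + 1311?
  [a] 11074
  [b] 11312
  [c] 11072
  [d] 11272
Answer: d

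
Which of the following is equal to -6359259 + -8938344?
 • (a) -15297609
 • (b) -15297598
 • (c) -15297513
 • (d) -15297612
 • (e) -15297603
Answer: e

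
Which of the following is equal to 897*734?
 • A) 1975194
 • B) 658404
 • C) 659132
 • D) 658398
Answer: D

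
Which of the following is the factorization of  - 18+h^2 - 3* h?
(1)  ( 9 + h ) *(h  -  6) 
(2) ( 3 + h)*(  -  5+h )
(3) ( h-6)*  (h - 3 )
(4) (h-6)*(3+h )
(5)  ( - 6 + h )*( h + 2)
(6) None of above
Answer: 4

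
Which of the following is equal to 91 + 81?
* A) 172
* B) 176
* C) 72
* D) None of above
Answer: A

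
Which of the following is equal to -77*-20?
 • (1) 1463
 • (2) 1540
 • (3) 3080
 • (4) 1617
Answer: 2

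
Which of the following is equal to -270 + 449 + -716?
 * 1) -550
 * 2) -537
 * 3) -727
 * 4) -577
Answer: 2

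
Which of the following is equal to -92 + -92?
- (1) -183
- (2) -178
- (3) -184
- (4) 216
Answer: 3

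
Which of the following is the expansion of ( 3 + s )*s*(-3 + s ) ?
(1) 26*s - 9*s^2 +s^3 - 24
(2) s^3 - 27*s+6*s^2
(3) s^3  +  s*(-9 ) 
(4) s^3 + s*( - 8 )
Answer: 3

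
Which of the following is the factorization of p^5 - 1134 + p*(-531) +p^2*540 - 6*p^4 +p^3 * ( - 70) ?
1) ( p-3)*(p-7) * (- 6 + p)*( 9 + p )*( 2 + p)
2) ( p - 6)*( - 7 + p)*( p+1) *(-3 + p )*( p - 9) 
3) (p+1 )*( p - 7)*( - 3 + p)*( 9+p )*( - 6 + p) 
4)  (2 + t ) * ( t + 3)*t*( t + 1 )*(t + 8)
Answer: 3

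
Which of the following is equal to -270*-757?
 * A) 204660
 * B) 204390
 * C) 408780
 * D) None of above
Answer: B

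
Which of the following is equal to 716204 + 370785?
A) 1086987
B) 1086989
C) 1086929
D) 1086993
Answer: B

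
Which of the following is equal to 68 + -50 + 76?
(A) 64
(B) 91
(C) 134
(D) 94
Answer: D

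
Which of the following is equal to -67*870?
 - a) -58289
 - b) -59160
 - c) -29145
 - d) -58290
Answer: d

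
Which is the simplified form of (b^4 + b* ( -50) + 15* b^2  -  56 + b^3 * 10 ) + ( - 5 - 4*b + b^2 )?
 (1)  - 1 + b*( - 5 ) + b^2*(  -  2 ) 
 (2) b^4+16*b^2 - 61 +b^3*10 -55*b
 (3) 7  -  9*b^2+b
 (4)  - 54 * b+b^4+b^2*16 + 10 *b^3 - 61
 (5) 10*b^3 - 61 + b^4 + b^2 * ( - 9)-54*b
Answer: 4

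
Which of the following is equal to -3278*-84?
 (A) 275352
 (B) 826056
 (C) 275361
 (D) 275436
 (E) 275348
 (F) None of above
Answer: A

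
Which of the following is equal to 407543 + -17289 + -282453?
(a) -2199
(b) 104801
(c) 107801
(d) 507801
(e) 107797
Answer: c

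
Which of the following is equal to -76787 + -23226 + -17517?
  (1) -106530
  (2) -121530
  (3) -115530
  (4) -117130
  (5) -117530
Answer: 5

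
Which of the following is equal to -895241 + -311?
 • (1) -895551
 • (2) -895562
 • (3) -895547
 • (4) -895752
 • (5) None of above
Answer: 5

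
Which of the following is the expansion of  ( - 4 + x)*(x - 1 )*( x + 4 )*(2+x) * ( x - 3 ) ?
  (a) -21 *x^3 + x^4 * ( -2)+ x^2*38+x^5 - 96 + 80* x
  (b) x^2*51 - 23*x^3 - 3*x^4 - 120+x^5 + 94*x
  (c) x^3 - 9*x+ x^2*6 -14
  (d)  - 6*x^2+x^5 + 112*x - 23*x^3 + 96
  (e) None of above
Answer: a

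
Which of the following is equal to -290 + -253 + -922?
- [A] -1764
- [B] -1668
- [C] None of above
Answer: C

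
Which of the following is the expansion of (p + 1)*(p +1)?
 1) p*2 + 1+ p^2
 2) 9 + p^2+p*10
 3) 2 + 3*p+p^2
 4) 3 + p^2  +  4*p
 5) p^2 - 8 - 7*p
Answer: 1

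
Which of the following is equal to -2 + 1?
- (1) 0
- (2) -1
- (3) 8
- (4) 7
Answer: 2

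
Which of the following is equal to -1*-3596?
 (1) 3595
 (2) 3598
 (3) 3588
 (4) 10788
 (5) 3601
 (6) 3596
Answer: 6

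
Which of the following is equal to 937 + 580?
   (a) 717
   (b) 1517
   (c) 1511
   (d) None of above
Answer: b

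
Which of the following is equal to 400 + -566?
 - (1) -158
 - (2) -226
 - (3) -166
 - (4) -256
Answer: 3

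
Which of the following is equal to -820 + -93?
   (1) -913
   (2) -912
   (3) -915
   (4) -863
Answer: 1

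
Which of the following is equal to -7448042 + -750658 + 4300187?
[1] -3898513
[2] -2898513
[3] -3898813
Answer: 1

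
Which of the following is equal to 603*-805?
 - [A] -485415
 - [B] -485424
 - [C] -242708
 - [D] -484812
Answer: A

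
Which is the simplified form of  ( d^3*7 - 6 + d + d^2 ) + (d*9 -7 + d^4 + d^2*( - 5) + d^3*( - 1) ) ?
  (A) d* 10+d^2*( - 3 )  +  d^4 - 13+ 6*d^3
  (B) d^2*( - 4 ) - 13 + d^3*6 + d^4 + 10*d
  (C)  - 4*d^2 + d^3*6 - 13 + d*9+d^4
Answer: B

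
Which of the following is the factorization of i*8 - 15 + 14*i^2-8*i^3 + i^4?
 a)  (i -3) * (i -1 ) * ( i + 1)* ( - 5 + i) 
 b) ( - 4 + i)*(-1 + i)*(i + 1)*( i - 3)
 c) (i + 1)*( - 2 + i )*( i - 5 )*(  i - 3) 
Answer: a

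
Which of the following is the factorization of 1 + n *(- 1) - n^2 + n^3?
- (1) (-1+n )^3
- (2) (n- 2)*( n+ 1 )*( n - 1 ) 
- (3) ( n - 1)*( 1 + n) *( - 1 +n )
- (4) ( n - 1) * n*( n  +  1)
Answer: 3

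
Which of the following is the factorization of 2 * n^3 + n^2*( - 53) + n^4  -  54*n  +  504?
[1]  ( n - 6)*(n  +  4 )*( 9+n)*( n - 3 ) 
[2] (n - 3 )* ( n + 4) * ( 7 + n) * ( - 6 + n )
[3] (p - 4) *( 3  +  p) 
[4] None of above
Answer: 2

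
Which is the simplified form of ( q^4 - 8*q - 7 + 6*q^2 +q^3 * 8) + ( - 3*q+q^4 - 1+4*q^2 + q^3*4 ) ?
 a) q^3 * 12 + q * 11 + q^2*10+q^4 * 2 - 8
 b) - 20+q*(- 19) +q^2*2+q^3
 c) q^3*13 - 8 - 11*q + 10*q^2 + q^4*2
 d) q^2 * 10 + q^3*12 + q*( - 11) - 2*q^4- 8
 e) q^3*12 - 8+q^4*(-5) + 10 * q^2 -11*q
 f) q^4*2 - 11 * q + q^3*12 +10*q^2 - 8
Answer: f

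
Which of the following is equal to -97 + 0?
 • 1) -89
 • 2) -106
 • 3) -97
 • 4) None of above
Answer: 3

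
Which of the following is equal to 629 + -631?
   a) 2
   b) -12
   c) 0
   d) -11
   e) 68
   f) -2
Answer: f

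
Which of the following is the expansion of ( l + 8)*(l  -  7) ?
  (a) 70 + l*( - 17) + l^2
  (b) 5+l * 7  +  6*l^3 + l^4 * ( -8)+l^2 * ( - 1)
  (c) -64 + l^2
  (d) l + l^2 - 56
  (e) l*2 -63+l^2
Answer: d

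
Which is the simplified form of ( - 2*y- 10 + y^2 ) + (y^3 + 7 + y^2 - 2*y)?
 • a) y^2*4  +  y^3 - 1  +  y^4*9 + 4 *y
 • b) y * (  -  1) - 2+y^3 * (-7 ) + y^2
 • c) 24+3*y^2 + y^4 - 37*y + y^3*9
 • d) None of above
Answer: d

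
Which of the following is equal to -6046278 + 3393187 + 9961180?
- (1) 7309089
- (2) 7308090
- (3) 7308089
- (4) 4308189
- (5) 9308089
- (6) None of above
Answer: 3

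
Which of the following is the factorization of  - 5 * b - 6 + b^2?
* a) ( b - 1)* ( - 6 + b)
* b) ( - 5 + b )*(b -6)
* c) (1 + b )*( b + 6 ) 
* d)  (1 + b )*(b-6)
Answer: d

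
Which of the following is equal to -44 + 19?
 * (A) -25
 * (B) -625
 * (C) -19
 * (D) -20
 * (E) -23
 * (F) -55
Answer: A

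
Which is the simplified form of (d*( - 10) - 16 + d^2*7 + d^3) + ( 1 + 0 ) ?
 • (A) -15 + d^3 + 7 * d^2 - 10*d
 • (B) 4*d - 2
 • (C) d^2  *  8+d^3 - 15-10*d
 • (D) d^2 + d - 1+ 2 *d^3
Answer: A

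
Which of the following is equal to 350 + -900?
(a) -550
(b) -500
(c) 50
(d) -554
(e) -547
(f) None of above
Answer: a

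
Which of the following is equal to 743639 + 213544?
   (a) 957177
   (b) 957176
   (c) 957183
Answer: c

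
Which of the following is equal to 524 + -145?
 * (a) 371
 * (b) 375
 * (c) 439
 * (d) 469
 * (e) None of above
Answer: e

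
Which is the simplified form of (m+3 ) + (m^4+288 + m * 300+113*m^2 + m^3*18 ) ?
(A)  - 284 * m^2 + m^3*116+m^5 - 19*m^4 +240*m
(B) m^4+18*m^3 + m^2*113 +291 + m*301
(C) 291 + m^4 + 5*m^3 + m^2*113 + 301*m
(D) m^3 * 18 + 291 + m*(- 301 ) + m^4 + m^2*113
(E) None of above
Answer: B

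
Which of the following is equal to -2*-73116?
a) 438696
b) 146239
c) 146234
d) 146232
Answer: d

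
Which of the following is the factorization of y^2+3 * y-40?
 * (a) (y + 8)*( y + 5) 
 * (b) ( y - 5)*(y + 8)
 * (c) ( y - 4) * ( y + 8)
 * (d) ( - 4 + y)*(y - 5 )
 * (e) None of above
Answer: b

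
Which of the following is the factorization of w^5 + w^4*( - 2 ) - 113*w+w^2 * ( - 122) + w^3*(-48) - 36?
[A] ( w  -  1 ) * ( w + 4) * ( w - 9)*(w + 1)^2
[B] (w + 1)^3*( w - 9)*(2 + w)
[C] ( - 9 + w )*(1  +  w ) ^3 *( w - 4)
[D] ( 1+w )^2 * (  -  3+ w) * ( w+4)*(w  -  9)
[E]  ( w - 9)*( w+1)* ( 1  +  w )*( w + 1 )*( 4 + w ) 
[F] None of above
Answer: E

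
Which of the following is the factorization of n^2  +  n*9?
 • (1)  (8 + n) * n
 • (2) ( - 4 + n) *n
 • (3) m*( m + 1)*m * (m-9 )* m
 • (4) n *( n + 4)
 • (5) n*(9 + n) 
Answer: 5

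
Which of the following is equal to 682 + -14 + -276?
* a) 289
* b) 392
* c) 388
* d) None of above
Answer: b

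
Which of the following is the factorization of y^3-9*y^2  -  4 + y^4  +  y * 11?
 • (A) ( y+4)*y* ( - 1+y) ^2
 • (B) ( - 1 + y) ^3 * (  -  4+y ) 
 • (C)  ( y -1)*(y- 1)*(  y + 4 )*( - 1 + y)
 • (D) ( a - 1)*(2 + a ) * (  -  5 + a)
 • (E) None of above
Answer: C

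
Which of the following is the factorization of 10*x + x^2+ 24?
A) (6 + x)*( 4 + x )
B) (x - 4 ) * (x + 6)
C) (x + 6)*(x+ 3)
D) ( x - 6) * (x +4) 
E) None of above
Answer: A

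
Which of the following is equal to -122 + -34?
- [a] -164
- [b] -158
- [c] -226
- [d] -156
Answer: d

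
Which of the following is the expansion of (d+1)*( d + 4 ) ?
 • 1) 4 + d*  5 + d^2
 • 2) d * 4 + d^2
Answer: 1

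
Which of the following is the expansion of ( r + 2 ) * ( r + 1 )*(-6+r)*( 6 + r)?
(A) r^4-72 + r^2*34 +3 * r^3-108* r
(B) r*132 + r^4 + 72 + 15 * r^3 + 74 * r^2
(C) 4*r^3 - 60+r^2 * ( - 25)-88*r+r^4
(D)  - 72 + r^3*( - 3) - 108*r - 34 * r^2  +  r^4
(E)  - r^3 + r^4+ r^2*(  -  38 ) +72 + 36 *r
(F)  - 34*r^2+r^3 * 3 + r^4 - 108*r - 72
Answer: F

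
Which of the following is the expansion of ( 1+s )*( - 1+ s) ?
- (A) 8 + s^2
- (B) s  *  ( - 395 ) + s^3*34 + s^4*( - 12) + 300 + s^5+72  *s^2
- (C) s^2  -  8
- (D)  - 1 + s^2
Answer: D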